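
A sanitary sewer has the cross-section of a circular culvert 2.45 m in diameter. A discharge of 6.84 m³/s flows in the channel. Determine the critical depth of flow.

y_c = 1.19 m

At critical depth, Q² T / (g A³) = 1, i.e. A³/T = Q²/g = 6.84²/9.81 = 4.769.
At y = 0.923 m: A³/T = 1.807 — too small.
At y = 1.37 m: A³/T = 8.195 — too large.
At y = 1.19 m: A³/T = 4.785 — matches.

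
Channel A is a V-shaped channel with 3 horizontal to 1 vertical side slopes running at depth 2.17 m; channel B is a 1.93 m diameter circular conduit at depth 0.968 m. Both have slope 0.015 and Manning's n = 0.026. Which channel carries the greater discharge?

Channel A: For a triangular section with side slope z = 3: A = zy² = 3×2.17² = 14.13 m²; P = 2y√(1+z²) = 2×2.17×3.162 = 13.72 m. Hydraulic radius R = A/P = 14.13/13.72 = 1.029 m. Q_A = (1/0.026)·14.13·1.029^(2/3)·√0.015 = 67.84 m³/s.
Channel B: For a circular section of diameter D = 1.93 m at depth y = 0.968 m, the central angle is θ = 2 arccos(1 − 2y/D) = 3.148 rad. Then A = (D²/8)(θ − sin θ) = 1.469 m² and P = Dθ/2 = 3.038 m. Hydraulic radius R = A/P = 1.469/3.038 = 0.4835 m. Q_B = (1/0.026)·1.469·0.4835^(2/3)·√0.015 = 4.261 m³/s.
Q_A = 67.84 m³/s vs Q_B = 4.261 m³/s, so channel A carries more.

channel A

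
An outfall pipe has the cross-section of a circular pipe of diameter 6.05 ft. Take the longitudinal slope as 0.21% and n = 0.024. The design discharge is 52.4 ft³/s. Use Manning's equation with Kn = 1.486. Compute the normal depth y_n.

Manning's equation rearranged: A R^(2/3) = nQ / (1.486·√S) = 0.024 × 52.4 / (1.486 × √0.0021) = 18.47.
At y = 3.55 ft: A R^(2/3) = 24.59 — high.
At y = 2.98 ft: A R^(2/3) = 18.46 — matches.

y_n = 2.98 ft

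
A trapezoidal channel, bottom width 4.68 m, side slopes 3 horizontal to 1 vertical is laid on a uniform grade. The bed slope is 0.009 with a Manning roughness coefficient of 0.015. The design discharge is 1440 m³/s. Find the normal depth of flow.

Manning's equation rearranged: A R^(2/3) = nQ / (1·√S) = 0.015 × 1440 / (√0.009) = 227.7.
At y = 4.29 m: A R^(2/3) = 133.7 — too small.
At y = 5.38 m: A R^(2/3) = 227.5 — close enough.

y_n = 5.38 m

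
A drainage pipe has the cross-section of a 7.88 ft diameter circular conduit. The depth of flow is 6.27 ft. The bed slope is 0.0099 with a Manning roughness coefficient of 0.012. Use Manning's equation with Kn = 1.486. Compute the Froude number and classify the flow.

supercritical

For a circular section of diameter D = 7.88 ft at depth y = 6.27 ft, the central angle is θ = 2 arccos(1 − 2y/D) = 4.407 rad. Then A = (D²/8)(θ − sin θ) = 41.61 ft² and P = Dθ/2 = 17.36 ft.
Hydraulic radius R = A/P = 41.61/17.36 = 2.396 ft.
V = (1.486/n) R^(2/3) √S = (1.486/0.012) × 2.396^(2/3) × √0.0099 = 22.06 ft/s. Hydraulic depth D_h = A/T = 41.61/6.354 = 6.548 ft.
Froude number Fr = V/√(g·D_h) = 22.06/√(32.2×6.548) = 1.52, which is greater than 1, so the flow is supercritical.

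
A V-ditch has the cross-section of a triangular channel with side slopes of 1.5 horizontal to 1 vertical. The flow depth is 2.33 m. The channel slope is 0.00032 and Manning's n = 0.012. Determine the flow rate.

For a triangular section with side slope z = 1.5: A = zy² = 1.5×2.33² = 8.143 m²; P = 2y√(1+z²) = 2×2.33×1.803 = 8.401 m.
Hydraulic radius R = A/P = 8.143/8.401 = 0.9693 m.
Manning's equation: Q = (1/n) A R^(2/3) S^(1/2) = (1/0.012) × 8.143 × 0.9693^(2/3) × 0.00032^(1/2) = 11.9 m³/s.

Q = 11.9 m³/s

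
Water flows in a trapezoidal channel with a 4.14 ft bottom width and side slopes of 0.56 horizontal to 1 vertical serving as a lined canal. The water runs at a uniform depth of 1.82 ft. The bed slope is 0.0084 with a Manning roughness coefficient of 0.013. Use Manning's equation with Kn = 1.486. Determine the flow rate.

Q = 107 ft³/s

With bottom width b = 4.14 ft and side slope z = 0.56: A = (b + zy)y = (4.14 + 0.56×1.82)×1.82 = 9.39 ft²; P = b + 2y√(1+z²) = 4.14 + 2×1.82×1.146 = 8.312 ft.
Hydraulic radius R = A/P = 9.39/8.312 = 1.13 ft.
Manning's equation: Q = (1.486/n) A R^(2/3) S^(1/2) = (1.486/0.013) × 9.39 × 1.13^(2/3) × 0.0084^(1/2) = 107 ft³/s.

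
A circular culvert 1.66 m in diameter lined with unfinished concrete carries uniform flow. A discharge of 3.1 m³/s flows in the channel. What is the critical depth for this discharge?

y_c = 0.886 m

At critical depth, Q² T / (g A³) = 1, i.e. A³/T = Q²/g = 3.1²/9.81 = 0.9796.
Trying y = 1.08 m: A³/T = 2.093 — too large.
Trying y = 0.707 m: A³/T = 0.4133 — too small.
Trying y = 0.886 m: A³/T = 0.9795 — matches.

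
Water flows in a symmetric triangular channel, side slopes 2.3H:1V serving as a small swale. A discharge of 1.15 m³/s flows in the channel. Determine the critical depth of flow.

At critical depth, Q² T / (g A³) = 1, i.e. A³/T = Q²/g = 1.15²/9.81 = 0.1348.
At y = 0.457 m: A³/T = 0.05272 — too small.
At y = 0.631 m: A³/T = 0.2646 — too large.
At y = 0.551 m: A³/T = 0.1343 — ≈ 0.1348.

y_c = 0.551 m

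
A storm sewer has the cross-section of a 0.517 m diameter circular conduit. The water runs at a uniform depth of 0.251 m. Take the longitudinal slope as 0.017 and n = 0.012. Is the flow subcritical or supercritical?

For a circular section of diameter D = 0.517 m at depth y = 0.251 m, the central angle is θ = 2 arccos(1 − 2y/D) = 3.084 rad. Then A = (D²/8)(θ − sin θ) = 0.1011 m² and P = Dθ/2 = 0.7971 m.
Hydraulic radius R = A/P = 0.1011/0.7971 = 0.1268 m.
V = (1/n) R^(2/3) √S = (1/0.012) × 0.1268^(2/3) × √0.017 = 2.743 m/s. Hydraulic depth D_h = A/T = 0.1011/0.5168 = 0.1956 m.
Froude number Fr = V/√(g·D_h) = 2.743/√(9.81×0.1956) = 1.98, which is greater than 1, so the flow is supercritical.

supercritical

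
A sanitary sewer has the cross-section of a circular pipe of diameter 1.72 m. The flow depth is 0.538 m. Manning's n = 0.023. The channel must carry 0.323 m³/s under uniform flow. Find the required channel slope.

S = 0.000699

For a circular section of diameter D = 1.72 m at depth y = 0.538 m, the central angle is θ = 2 arccos(1 − 2y/D) = 2.374 rad. Then A = (D²/8)(θ − sin θ) = 0.6211 m² and P = Dθ/2 = 2.042 m.
Hydraulic radius R = A/P = 0.6211/2.042 = 0.3042 m.
From Manning's equation, S = [nQ / (1 A R^(2/3))]² = [0.023 × 0.323 / (1 × 0.6211 × 0.3042^(2/3))]² = 0.000699.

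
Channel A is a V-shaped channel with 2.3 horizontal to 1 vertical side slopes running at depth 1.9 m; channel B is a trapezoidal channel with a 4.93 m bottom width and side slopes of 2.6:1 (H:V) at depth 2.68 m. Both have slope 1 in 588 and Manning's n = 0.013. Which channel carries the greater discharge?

channel B

Channel A: For a triangular section with side slope z = 2.3: A = zy² = 2.3×1.9² = 8.303 m²; P = 2y√(1+z²) = 2×1.9×2.508 = 9.53 m. Hydraulic radius R = A/P = 8.303/9.53 = 0.8712 m. Q_A = (1/0.013)·8.303·0.8712^(2/3)·√0.001701 = 24.03 m³/s.
Channel B: With bottom width b = 4.93 m and side slope z = 2.6: A = (b + zy)y = (4.93 + 2.6×2.68)×2.68 = 31.89 m²; P = b + 2y√(1+z²) = 4.93 + 2×2.68×2.786 = 19.86 m. Hydraulic radius R = A/P = 31.89/19.86 = 1.605 m. Q_B = (1/0.013)·31.89·1.605^(2/3)·√0.001701 = 138.7 m³/s.
Q_A = 24.03 m³/s vs Q_B = 138.7 m³/s, so channel B carries more.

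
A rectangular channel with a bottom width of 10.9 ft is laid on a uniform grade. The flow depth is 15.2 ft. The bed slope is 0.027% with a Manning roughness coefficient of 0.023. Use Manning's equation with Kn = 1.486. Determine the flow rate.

Flow area A = b·y = 10.9 × 15.2 = 165.7 ft². Wetted perimeter P = b + 2y = 10.9 + 2×15.2 = 41.3 ft.
Hydraulic radius R = A/P = 165.7/41.3 = 4.012 ft.
Manning's equation: Q = (1.486/n) A R^(2/3) S^(1/2) = (1.486/0.023) × 165.7 × 4.012^(2/3) × 0.00027^(1/2) = 444 ft³/s.

Q = 444 ft³/s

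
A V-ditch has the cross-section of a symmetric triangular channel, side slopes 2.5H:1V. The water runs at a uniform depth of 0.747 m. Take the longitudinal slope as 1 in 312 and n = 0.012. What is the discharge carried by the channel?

Q = 3.25 m³/s

For a triangular section with side slope z = 2.5: A = zy² = 2.5×0.747² = 1.395 m²; P = 2y√(1+z²) = 2×0.747×2.693 = 4.023 m.
Hydraulic radius R = A/P = 1.395/4.023 = 0.3468 m.
Manning's equation: Q = (1/n) A R^(2/3) S^(1/2) = (1/0.012) × 1.395 × 0.3468^(2/3) × 0.003205^(1/2) = 3.25 m³/s.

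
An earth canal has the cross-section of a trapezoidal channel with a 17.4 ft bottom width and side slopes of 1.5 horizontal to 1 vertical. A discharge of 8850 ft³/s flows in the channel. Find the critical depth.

y_c = 13.7 ft

At critical depth, Q² T / (g A³) = 1, i.e. A³/T = Q²/g = 8850²/32.2 = 2432000.
Try y = 10 ft: A³/T = 717600 — short.
Try y = 15.7 ft: A³/T = 4120000 — over.
Try y = 13.7 ft: A³/T = 2402000 — matches.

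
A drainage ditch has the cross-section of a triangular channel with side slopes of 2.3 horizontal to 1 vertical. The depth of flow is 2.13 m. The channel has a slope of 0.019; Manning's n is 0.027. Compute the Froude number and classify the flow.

supercritical

For a triangular section with side slope z = 2.3: A = zy² = 2.3×2.13² = 10.43 m²; P = 2y√(1+z²) = 2×2.13×2.508 = 10.68 m.
Hydraulic radius R = A/P = 10.43/10.68 = 0.9767 m.
V = (1/n) R^(2/3) √S = (1/0.027) × 0.9767^(2/3) × √0.019 = 5.026 m/s. Hydraulic depth D_h = A/T = 10.43/9.798 = 1.065 m.
Froude number Fr = V/√(g·D_h) = 5.026/√(9.81×1.065) = 1.55, which is greater than 1, so the flow is supercritical.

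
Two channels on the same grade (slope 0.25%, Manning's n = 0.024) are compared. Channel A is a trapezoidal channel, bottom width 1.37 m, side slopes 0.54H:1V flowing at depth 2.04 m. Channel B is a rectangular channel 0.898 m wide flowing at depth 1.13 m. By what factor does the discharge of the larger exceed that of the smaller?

9.42

Channel A: With bottom width b = 1.37 m and side slope z = 0.54: A = (b + zy)y = (1.37 + 0.54×2.04)×2.04 = 5.042 m²; P = b + 2y√(1+z²) = 1.37 + 2×2.04×1.136 = 6.007 m. Hydraulic radius R = A/P = 5.042/6.007 = 0.8394 m. Q_A = (1/0.024)·5.042·0.8394^(2/3)·√0.0025 = 9.347 m³/s.
Channel B: Flow area A = b·y = 0.898 × 1.13 = 1.015 m². Wetted perimeter P = b + 2y = 0.898 + 2×1.13 = 3.158 m. Hydraulic radius R = A/P = 1.015/3.158 = 0.3213 m. Q_B = (1/0.024)·1.015·0.3213^(2/3)·√0.0025 = 0.9918 m³/s.
The larger discharge is 9.347 m³/s and the smaller is 0.9918 m³/s; the ratio is 9.42.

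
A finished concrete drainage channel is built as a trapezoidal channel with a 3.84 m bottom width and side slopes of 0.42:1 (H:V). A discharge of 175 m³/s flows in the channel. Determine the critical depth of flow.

y_c = 4.94 m

At critical depth, Q² T / (g A³) = 1, i.e. A³/T = Q²/g = 175²/9.81 = 3122.
At y = 6.24 m: A³/T = 7215 — too large.
At y = 4.94 m: A³/T = 3122 — close enough.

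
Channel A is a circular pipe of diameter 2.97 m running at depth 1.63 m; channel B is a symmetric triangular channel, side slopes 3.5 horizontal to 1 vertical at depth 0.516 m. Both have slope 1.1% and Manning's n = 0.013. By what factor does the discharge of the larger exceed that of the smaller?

9.01

Channel A: For a circular section of diameter D = 2.97 m at depth y = 1.63 m, the central angle is θ = 2 arccos(1 − 2y/D) = 3.337 rad. Then A = (D²/8)(θ − sin θ) = 3.894 m² and P = Dθ/2 = 4.956 m. Hydraulic radius R = A/P = 3.894/4.956 = 0.7857 m. Q_A = (1/0.013)·3.894·0.7857^(2/3)·√0.011 = 26.75 m³/s.
Channel B: For a triangular section with side slope z = 3.5: A = zy² = 3.5×0.516² = 0.9319 m²; P = 2y√(1+z²) = 2×0.516×3.64 = 3.757 m. Hydraulic radius R = A/P = 0.9319/3.757 = 0.2481 m. Q_B = (1/0.013)·0.9319·0.2481^(2/3)·√0.011 = 2.968 m³/s.
The larger discharge is 26.75 m³/s and the smaller is 2.968 m³/s; the ratio is 9.01.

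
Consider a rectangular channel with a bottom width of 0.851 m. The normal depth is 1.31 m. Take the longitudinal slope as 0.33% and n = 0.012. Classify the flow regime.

Flow area A = b·y = 0.851 × 1.31 = 1.115 m². Wetted perimeter P = b + 2y = 0.851 + 2×1.31 = 3.471 m.
Hydraulic radius R = A/P = 1.115/3.471 = 0.3212 m.
V = (1/n) R^(2/3) √S = (1/0.012) × 0.3212^(2/3) × √0.0033 = 2.245 m/s. Hydraulic depth D_h = A/T = 1.115/0.851 = 1.31 m.
Froude number Fr = V/√(g·D_h) = 2.245/√(9.81×1.31) = 0.626, which is less than 1, so the flow is subcritical.

subcritical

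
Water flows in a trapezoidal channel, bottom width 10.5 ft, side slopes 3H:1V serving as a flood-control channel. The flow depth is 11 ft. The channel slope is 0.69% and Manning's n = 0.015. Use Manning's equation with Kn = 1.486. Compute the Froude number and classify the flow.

supercritical

With bottom width b = 10.5 ft and side slope z = 3: A = (b + zy)y = (10.5 + 3×11)×11 = 478.5 ft²; P = b + 2y√(1+z²) = 10.5 + 2×11×3.162 = 80.07 ft.
Hydraulic radius R = A/P = 478.5/80.07 = 5.976 ft.
V = (1.486/n) R^(2/3) √S = (1.486/0.015) × 5.976^(2/3) × √0.0069 = 27.1 ft/s. Hydraulic depth D_h = A/T = 478.5/76.5 = 6.255 ft.
Froude number Fr = V/√(g·D_h) = 27.1/√(32.2×6.255) = 1.91, which is greater than 1, so the flow is supercritical.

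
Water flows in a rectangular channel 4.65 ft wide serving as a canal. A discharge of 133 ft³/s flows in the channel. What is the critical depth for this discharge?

For a rectangular channel, critical depth y_c = (q²/g)^(1/3) where q = Q/b = 133/4.65 = 28.6 ft²/s.
So y_c = (28.6²/32.2)^(1/3) = 2.94 ft.

y_c = 2.94 ft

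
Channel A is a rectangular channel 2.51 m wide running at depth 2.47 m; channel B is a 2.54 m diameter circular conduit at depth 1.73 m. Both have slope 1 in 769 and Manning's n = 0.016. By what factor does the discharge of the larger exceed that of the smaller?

1.82

Channel A: Flow area A = b·y = 2.51 × 2.47 = 6.2 m². Wetted perimeter P = b + 2y = 2.51 + 2×2.47 = 7.45 m. Hydraulic radius R = A/P = 6.2/7.45 = 0.8322 m. Q_A = (1/0.016)·6.2·0.8322^(2/3)·√0.0013 = 12.36 m³/s.
Channel B: For a circular section of diameter D = 2.54 m at depth y = 1.73 m, the central angle is θ = 2 arccos(1 − 2y/D) = 3.883 rad. Then A = (D²/8)(θ − sin θ) = 3.676 m² and P = Dθ/2 = 4.931 m. Hydraulic radius R = A/P = 3.676/4.931 = 0.7454 m. Q_B = (1/0.016)·3.676·0.7454^(2/3)·√0.0013 = 6.811 m³/s.
The larger discharge is 12.36 m³/s and the smaller is 6.811 m³/s; the ratio is 1.82.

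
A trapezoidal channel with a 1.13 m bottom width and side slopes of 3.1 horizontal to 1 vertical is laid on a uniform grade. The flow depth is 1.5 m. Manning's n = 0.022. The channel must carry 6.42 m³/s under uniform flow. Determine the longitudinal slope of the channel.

S = 0.00036

With bottom width b = 1.13 m and side slope z = 3.1: A = (b + zy)y = (1.13 + 3.1×1.5)×1.5 = 8.67 m²; P = b + 2y√(1+z²) = 1.13 + 2×1.5×3.257 = 10.9 m.
Hydraulic radius R = A/P = 8.67/10.9 = 0.7953 m.
From Manning's equation, S = [nQ / (1 A R^(2/3))]² = [0.022 × 6.42 / (1 × 8.67 × 0.7953^(2/3))]² = 0.00036.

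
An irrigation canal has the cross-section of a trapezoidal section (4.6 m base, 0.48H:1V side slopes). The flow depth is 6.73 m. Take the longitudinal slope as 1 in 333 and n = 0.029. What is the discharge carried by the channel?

With bottom width b = 4.6 m and side slope z = 0.48: A = (b + zy)y = (4.6 + 0.48×6.73)×6.73 = 52.7 m²; P = b + 2y√(1+z²) = 4.6 + 2×6.73×1.109 = 19.53 m.
Hydraulic radius R = A/P = 52.7/19.53 = 2.698 m.
Manning's equation: Q = (1/n) A R^(2/3) S^(1/2) = (1/0.029) × 52.7 × 2.698^(2/3) × 0.003003^(1/2) = 193 m³/s.

Q = 193 m³/s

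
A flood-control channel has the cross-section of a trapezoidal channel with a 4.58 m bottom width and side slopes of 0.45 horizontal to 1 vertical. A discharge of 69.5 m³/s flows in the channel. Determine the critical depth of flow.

At critical depth, Q² T / (g A³) = 1, i.e. A³/T = Q²/g = 69.5²/9.81 = 492.4.
Try y = 1.83 m: A³/T = 155.3 — too small.
Try y = 2.95 m: A³/T = 731.5 — too large.
Try y = 2.62 m: A³/T = 495.1 — ≈ 492.4.

y_c = 2.62 m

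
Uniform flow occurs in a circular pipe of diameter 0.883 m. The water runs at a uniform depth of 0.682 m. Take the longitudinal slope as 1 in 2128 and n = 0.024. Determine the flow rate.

Q = 0.19 m³/s

For a circular section of diameter D = 0.883 m at depth y = 0.682 m, the central angle is θ = 2 arccos(1 − 2y/D) = 4.294 rad. Then A = (D²/8)(θ − sin θ) = 0.5075 m² and P = Dθ/2 = 1.896 m.
Hydraulic radius R = A/P = 0.5075/1.896 = 0.2677 m.
Manning's equation: Q = (1/n) A R^(2/3) S^(1/2) = (1/0.024) × 0.5075 × 0.2677^(2/3) × 0.0004699^(1/2) = 0.19 m³/s.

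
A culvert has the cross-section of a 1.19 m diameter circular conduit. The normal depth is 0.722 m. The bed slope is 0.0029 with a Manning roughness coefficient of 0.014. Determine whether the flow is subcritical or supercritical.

subcritical

For a circular section of diameter D = 1.19 m at depth y = 0.722 m, the central angle is θ = 2 arccos(1 − 2y/D) = 3.572 rad. Then A = (D²/8)(θ − sin θ) = 0.7061 m² and P = Dθ/2 = 2.125 m.
Hydraulic radius R = A/P = 0.7061/2.125 = 0.3322 m.
V = (1/n) R^(2/3) √S = (1/0.014) × 0.3322^(2/3) × √0.0029 = 1.845 m/s. Hydraulic depth D_h = A/T = 0.7061/1.163 = 0.6073 m.
Froude number Fr = V/√(g·D_h) = 1.845/√(9.81×0.6073) = 0.756, which is less than 1, so the flow is subcritical.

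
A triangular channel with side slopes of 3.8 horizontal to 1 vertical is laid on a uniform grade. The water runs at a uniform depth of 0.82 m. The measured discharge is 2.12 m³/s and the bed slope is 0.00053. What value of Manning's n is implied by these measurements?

n = 0.015

For a triangular section with side slope z = 3.8: A = zy² = 3.8×0.82² = 2.555 m²; P = 2y√(1+z²) = 2×0.82×3.929 = 6.444 m.
Hydraulic radius R = A/P = 2.555/6.444 = 0.3965 m.
Rearranging Manning's equation: n = (1/Q) A R^(2/3) S^(1/2) = (1/2.12) × 2.555 × 0.3965^(2/3) × √0.00053 = 0.015.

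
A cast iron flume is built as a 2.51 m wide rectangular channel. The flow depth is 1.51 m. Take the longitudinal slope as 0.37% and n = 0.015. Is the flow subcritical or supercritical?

subcritical

Flow area A = b·y = 2.51 × 1.51 = 3.79 m². Wetted perimeter P = b + 2y = 2.51 + 2×1.51 = 5.53 m.
Hydraulic radius R = A/P = 3.79/5.53 = 0.6854 m.
V = (1/n) R^(2/3) √S = (1/0.015) × 0.6854^(2/3) × √0.0037 = 3.152 m/s. Hydraulic depth D_h = A/T = 3.79/2.51 = 1.51 m.
Froude number Fr = V/√(g·D_h) = 3.152/√(9.81×1.51) = 0.819, which is less than 1, so the flow is subcritical.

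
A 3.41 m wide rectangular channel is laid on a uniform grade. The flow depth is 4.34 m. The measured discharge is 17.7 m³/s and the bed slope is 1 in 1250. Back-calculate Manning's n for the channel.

n = 0.0271

Flow area A = b·y = 3.41 × 4.34 = 14.8 m². Wetted perimeter P = b + 2y = 3.41 + 2×4.34 = 12.09 m.
Hydraulic radius R = A/P = 14.8/12.09 = 1.224 m.
Rearranging Manning's equation: n = (1/Q) A R^(2/3) S^(1/2) = (1/17.7) × 14.8 × 1.224^(2/3) × √0.0008 = 0.0271.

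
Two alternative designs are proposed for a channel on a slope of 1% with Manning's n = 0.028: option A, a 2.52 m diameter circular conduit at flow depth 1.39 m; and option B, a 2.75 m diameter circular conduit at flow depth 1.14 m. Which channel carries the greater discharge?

channel A

Channel A: For a circular section of diameter D = 2.52 m at depth y = 1.39 m, the central angle is θ = 2 arccos(1 − 2y/D) = 3.348 rad. Then A = (D²/8)(θ − sin θ) = 2.821 m² and P = Dθ/2 = 4.219 m. Hydraulic radius R = A/P = 2.821/4.219 = 0.6686 m. Q_A = (1/0.028)·2.821·0.6686^(2/3)·√0.01 = 7.703 m³/s.
Channel B: For a circular section of diameter D = 2.75 m at depth y = 1.14 m, the central angle is θ = 2 arccos(1 − 2y/D) = 2.798 rad. Then A = (D²/8)(θ − sin θ) = 2.327 m² and P = Dθ/2 = 3.847 m. Hydraulic radius R = A/P = 2.327/3.847 = 0.6047 m. Q_B = (1/0.028)·2.327·0.6047^(2/3)·√0.01 = 5.942 m³/s.
Q_A = 7.703 m³/s vs Q_B = 5.942 m³/s, so channel A carries more.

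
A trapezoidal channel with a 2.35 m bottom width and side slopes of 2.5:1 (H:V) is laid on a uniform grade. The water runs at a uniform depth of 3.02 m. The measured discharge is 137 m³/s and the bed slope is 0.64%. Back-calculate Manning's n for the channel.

With bottom width b = 2.35 m and side slope z = 2.5: A = (b + zy)y = (2.35 + 2.5×3.02)×3.02 = 29.9 m²; P = b + 2y√(1+z²) = 2.35 + 2×3.02×2.693 = 18.61 m.
Hydraulic radius R = A/P = 29.9/18.61 = 1.606 m.
Rearranging Manning's equation: n = (1/Q) A R^(2/3) S^(1/2) = (1/137) × 29.9 × 1.606^(2/3) × √0.0064 = 0.0239.

n = 0.0239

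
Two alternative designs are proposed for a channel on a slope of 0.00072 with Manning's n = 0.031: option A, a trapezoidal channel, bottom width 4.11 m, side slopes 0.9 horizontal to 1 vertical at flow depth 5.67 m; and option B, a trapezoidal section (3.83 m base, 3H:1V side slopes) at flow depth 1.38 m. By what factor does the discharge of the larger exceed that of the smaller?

10.1

Channel A: With bottom width b = 4.11 m and side slope z = 0.9: A = (b + zy)y = (4.11 + 0.9×5.67)×5.67 = 52.24 m²; P = b + 2y√(1+z²) = 4.11 + 2×5.67×1.345 = 19.37 m. Hydraulic radius R = A/P = 52.24/19.37 = 2.697 m. Q_A = (1/0.031)·52.24·2.697^(2/3)·√0.00072 = 87.62 m³/s.
Channel B: With bottom width b = 3.83 m and side slope z = 3: A = (b + zy)y = (3.83 + 3×1.38)×1.38 = 11 m²; P = b + 2y√(1+z²) = 3.83 + 2×1.38×3.162 = 12.56 m. Hydraulic radius R = A/P = 11/12.56 = 0.8758 m. Q_B = (1/0.031)·11·0.8758^(2/3)·√0.00072 = 8.715 m³/s.
The larger discharge is 87.62 m³/s and the smaller is 8.715 m³/s; the ratio is 10.1.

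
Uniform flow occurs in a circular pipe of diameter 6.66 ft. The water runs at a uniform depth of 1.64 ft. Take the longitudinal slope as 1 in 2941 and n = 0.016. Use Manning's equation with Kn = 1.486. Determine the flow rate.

For a circular section of diameter D = 6.66 ft at depth y = 1.64 ft, the central angle is θ = 2 arccos(1 − 2y/D) = 2.077 rad. Then A = (D²/8)(θ − sin θ) = 6.667 ft² and P = Dθ/2 = 6.916 ft.
Hydraulic radius R = A/P = 6.667/6.916 = 0.9639 ft.
Manning's equation: Q = (1.486/n) A R^(2/3) S^(1/2) = (1.486/0.016) × 6.667 × 0.9639^(2/3) × 0.00034^(1/2) = 11.1 ft³/s.

Q = 11.1 ft³/s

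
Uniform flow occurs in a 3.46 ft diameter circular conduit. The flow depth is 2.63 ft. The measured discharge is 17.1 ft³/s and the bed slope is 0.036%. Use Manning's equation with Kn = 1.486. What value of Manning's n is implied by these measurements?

For a circular section of diameter D = 3.46 ft at depth y = 2.63 ft, the central angle is θ = 2 arccos(1 − 2y/D) = 4.236 rad. Then A = (D²/8)(θ − sin θ) = 7.668 ft² and P = Dθ/2 = 7.328 ft.
Hydraulic radius R = A/P = 7.668/7.328 = 1.046 ft.
Rearranging Manning's equation: n = (1.486/Q) A R^(2/3) S^(1/2) = (1.486/17.1) × 7.668 × 1.046^(2/3) × √0.00036 = 0.013.

n = 0.013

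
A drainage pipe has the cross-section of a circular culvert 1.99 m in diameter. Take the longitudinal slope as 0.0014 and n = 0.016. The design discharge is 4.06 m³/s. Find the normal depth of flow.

y_n = 1.46 m

Manning's equation rearranged: A R^(2/3) = nQ / (1·√S) = 0.016 × 4.06 / (√0.0014) = 1.736.
Try y = 1.85 m: A R^(2/3) = 2.1 — over.
Try y = 1.18 m: A R^(2/3) = 1.288 — short.
Try y = 1.46 m: A R^(2/3) = 1.735 — matches.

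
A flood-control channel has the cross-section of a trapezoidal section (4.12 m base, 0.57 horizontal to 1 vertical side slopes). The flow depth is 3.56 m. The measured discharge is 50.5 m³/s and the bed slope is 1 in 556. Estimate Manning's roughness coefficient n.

With bottom width b = 4.12 m and side slope z = 0.57: A = (b + zy)y = (4.12 + 0.57×3.56)×3.56 = 21.89 m²; P = b + 2y√(1+z²) = 4.12 + 2×3.56×1.151 = 12.32 m.
Hydraulic radius R = A/P = 21.89/12.32 = 1.778 m.
Rearranging Manning's equation: n = (1/Q) A R^(2/3) S^(1/2) = (1/50.5) × 21.89 × 1.778^(2/3) × √0.001799 = 0.027.

n = 0.027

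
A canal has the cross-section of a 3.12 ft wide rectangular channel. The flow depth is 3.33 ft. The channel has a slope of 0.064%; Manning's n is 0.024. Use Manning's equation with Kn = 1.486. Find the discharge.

Q = 16.9 ft³/s

Flow area A = b·y = 3.12 × 3.33 = 10.39 ft². Wetted perimeter P = b + 2y = 3.12 + 2×3.33 = 9.78 ft.
Hydraulic radius R = A/P = 10.39/9.78 = 1.062 ft.
Manning's equation: Q = (1.486/n) A R^(2/3) S^(1/2) = (1.486/0.024) × 10.39 × 1.062^(2/3) × 0.00064^(1/2) = 16.9 ft³/s.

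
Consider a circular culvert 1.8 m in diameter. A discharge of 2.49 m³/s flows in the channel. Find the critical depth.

At critical depth, Q² T / (g A³) = 1, i.e. A³/T = Q²/g = 2.49²/9.81 = 0.632.
Trying y = 0.889 m: A³/T = 1.092 — too large.
Trying y = 0.668 m: A³/T = 0.365 — too small.
Trying y = 0.771 m: A³/T = 0.6332 — ≈ 0.632.

y_c = 0.771 m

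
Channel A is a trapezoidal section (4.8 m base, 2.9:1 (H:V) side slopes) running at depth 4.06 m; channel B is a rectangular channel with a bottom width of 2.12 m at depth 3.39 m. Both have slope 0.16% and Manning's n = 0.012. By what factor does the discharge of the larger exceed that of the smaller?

18.6

Channel A: With bottom width b = 4.8 m and side slope z = 2.9: A = (b + zy)y = (4.8 + 2.9×4.06)×4.06 = 67.29 m²; P = b + 2y√(1+z²) = 4.8 + 2×4.06×3.068 = 29.71 m. Hydraulic radius R = A/P = 67.29/29.71 = 2.265 m. Q_A = (1/0.012)·67.29·2.265^(2/3)·√0.0016 = 386.9 m³/s.
Channel B: Flow area A = b·y = 2.12 × 3.39 = 7.187 m². Wetted perimeter P = b + 2y = 2.12 + 2×3.39 = 8.9 m. Hydraulic radius R = A/P = 7.187/8.9 = 0.8075 m. Q_B = (1/0.012)·7.187·0.8075^(2/3)·√0.0016 = 20.77 m³/s.
The larger discharge is 386.9 m³/s and the smaller is 20.77 m³/s; the ratio is 18.6.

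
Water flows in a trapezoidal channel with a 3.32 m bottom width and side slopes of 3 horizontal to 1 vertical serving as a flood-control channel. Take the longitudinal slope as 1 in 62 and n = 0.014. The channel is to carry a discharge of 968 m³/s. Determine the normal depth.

Manning's equation rearranged: A R^(2/3) = nQ / (1·√S) = 0.014 × 968 / (√0.01613) = 106.7.
Try y = 2.84 m: A R^(2/3) = 45.62 — short.
Try y = 4.08 m: A R^(2/3) = 106.7 — ≈ 106.7.

y_n = 4.08 m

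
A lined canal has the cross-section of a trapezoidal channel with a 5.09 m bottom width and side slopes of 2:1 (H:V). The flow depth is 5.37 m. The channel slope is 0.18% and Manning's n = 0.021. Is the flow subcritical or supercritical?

With bottom width b = 5.09 m and side slope z = 2: A = (b + zy)y = (5.09 + 2×5.37)×5.37 = 85.01 m²; P = b + 2y√(1+z²) = 5.09 + 2×5.37×2.236 = 29.11 m.
Hydraulic radius R = A/P = 85.01/29.11 = 2.921 m.
V = (1/n) R^(2/3) √S = (1/0.021) × 2.921^(2/3) × √0.0018 = 4.128 m/s. Hydraulic depth D_h = A/T = 85.01/26.57 = 3.199 m.
Froude number Fr = V/√(g·D_h) = 4.128/√(9.81×3.199) = 0.737, which is less than 1, so the flow is subcritical.

subcritical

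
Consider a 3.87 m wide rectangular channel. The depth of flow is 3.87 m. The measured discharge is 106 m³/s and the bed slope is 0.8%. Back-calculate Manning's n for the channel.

Flow area A = b·y = 3.87 × 3.87 = 14.98 m². Wetted perimeter P = b + 2y = 3.87 + 2×3.87 = 11.61 m.
Hydraulic radius R = A/P = 14.98/11.61 = 1.29 m.
Rearranging Manning's equation: n = (1/Q) A R^(2/3) S^(1/2) = (1/106) × 14.98 × 1.29^(2/3) × √0.008 = 0.015.

n = 0.015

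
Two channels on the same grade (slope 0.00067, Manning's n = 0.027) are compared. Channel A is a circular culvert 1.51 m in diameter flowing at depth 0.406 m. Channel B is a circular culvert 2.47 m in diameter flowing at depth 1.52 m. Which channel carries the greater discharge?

Channel A: For a circular section of diameter D = 1.51 m at depth y = 0.406 m, the central angle is θ = 2 arccos(1 − 2y/D) = 2.181 rad. Then A = (D²/8)(θ − sin θ) = 0.3878 m² and P = Dθ/2 = 1.646 m. Hydraulic radius R = A/P = 0.3878/1.646 = 0.2356 m. Q_A = (1/0.027)·0.3878·0.2356^(2/3)·√0.00067 = 0.1418 m³/s.
Channel B: For a circular section of diameter D = 2.47 m at depth y = 1.52 m, the central angle is θ = 2 arccos(1 − 2y/D) = 3.607 rad. Then A = (D²/8)(θ − sin θ) = 3.093 m² and P = Dθ/2 = 4.455 m. Hydraulic radius R = A/P = 3.093/4.455 = 0.6944 m. Q_B = (1/0.027)·3.093·0.6944^(2/3)·√0.00067 = 2.325 m³/s.
Q_A = 0.1418 m³/s vs Q_B = 2.325 m³/s, so channel B carries more.

channel B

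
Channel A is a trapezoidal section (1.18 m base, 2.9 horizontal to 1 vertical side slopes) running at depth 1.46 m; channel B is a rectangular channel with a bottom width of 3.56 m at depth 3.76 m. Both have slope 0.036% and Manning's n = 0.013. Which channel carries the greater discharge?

Channel A: With bottom width b = 1.18 m and side slope z = 2.9: A = (b + zy)y = (1.18 + 2.9×1.46)×1.46 = 7.904 m²; P = b + 2y√(1+z²) = 1.18 + 2×1.46×3.068 = 10.14 m. Hydraulic radius R = A/P = 7.904/10.14 = 0.7797 m. Q_A = (1/0.013)·7.904·0.7797^(2/3)·√0.00036 = 9.773 m³/s.
Channel B: Flow area A = b·y = 3.56 × 3.76 = 13.39 m². Wetted perimeter P = b + 2y = 3.56 + 2×3.76 = 11.08 m. Hydraulic radius R = A/P = 13.39/11.08 = 1.208 m. Q_B = (1/0.013)·13.39·1.208^(2/3)·√0.00036 = 22.16 m³/s.
Q_A = 9.773 m³/s vs Q_B = 22.16 m³/s, so channel B carries more.

channel B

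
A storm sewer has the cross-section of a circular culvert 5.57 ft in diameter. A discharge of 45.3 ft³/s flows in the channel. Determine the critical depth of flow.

At critical depth, Q² T / (g A³) = 1, i.e. A³/T = Q²/g = 45.3²/32.2 = 63.73.
At y = 2 ft: A³/T = 91.2 — too large.
At y = 1.43 ft: A³/T = 24.86 — too small.
At y = 1.82 ft: A³/T = 63.37 — close enough.

y_c = 1.82 ft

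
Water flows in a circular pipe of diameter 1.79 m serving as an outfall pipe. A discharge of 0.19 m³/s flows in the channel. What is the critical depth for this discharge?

y_c = 0.206 m

At critical depth, Q² T / (g A³) = 1, i.e. A³/T = Q²/g = 0.19²/9.81 = 0.00368.
Trying y = 0.161 m: A³/T = 0.001375 — too small.
Trying y = 0.206 m: A³/T = 0.003647 — close enough.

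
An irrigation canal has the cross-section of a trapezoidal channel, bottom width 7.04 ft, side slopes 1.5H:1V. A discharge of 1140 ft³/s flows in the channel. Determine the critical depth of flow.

y_c = 6.19 ft

At critical depth, Q² T / (g A³) = 1, i.e. A³/T = Q²/g = 1140²/32.2 = 40360.
At y = 4.85 ft: A³/T = 15500 — low.
At y = 6.19 ft: A³/T = 40290 — ≈ 40360.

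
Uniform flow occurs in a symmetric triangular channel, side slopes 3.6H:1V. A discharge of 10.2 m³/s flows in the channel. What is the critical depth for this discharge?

y_c = 1.1 m

At critical depth, Q² T / (g A³) = 1, i.e. A³/T = Q²/g = 10.2²/9.81 = 10.61.
At y = 1.37 m: A³/T = 31.27 — too large.
At y = 0.887 m: A³/T = 3.558 — too small.
At y = 1.1 m: A³/T = 10.44 — ≈ 10.61.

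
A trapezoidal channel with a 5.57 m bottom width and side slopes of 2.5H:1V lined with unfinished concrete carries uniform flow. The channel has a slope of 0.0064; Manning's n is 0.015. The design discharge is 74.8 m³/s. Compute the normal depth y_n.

Manning's equation rearranged: A R^(2/3) = nQ / (1·√S) = 0.015 × 74.8 / (√0.0064) = 14.02.
Try y = 1.74 m: A R^(2/3) = 19 — over.
Try y = 1.49 m: A R^(2/3) = 14.02 — matches.

y_n = 1.49 m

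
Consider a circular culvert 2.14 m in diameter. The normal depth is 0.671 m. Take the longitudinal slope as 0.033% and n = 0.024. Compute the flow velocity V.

V = 0.397 m/s

For a circular section of diameter D = 2.14 m at depth y = 0.671 m, the central angle is θ = 2 arccos(1 − 2y/D) = 2.377 rad. Then A = (D²/8)(θ − sin θ) = 0.9648 m² and P = Dθ/2 = 2.544 m.
Hydraulic radius R = A/P = 0.9648/2.544 = 0.3793 m.
From Manning's equation, V = (1/n) R^(2/3) S^(1/2) = (1/0.024) × 0.3793^(2/3) × 0.00033^(1/2) = 0.397 m/s.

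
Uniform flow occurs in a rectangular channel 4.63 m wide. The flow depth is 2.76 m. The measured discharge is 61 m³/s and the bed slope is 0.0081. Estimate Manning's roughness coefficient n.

n = 0.022

Flow area A = b·y = 4.63 × 2.76 = 12.78 m². Wetted perimeter P = b + 2y = 4.63 + 2×2.76 = 10.15 m.
Hydraulic radius R = A/P = 12.78/10.15 = 1.259 m.
Rearranging Manning's equation: n = (1/Q) A R^(2/3) S^(1/2) = (1/61) × 12.78 × 1.259^(2/3) × √0.0081 = 0.022.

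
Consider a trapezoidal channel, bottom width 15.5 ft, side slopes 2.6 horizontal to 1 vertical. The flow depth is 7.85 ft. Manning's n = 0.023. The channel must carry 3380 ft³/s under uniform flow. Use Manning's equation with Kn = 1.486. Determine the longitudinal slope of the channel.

With bottom width b = 15.5 ft and side slope z = 2.6: A = (b + zy)y = (15.5 + 2.6×7.85)×7.85 = 281.9 ft²; P = b + 2y√(1+z²) = 15.5 + 2×7.85×2.786 = 59.24 ft.
Hydraulic radius R = A/P = 281.9/59.24 = 4.759 ft.
From Manning's equation, S = [nQ / (1.486 A R^(2/3))]² = [0.023 × 3380 / (1.486 × 281.9 × 4.759^(2/3))]² = 0.0043.

S = 0.0043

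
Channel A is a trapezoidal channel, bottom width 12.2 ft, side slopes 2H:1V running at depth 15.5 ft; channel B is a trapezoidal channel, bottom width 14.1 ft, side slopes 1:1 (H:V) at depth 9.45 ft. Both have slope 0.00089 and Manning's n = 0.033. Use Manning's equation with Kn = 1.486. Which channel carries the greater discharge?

channel A

Channel A: With bottom width b = 12.2 ft and side slope z = 2: A = (b + zy)y = (12.2 + 2×15.5)×15.5 = 669.6 ft²; P = b + 2y√(1+z²) = 12.2 + 2×15.5×2.236 = 81.52 ft. Hydraulic radius R = A/P = 669.6/81.52 = 8.214 ft. Q_A = (1.486/0.033)·669.6·8.214^(2/3)·√0.00089 = 3662 ft³/s.
Channel B: With bottom width b = 14.1 ft and side slope z = 1: A = (b + zy)y = (14.1 + 1×9.45)×9.45 = 222.5 ft²; P = b + 2y√(1+z²) = 14.1 + 2×9.45×1.414 = 40.83 ft. Hydraulic radius R = A/P = 222.5/40.83 = 5.451 ft. Q_B = (1.486/0.033)·222.5·5.451^(2/3)·√0.00089 = 926 ft³/s.
Q_A = 3662 ft³/s vs Q_B = 926 ft³/s, so channel A carries more.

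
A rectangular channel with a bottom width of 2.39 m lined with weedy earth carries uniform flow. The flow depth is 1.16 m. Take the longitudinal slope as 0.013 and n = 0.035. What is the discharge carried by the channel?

Flow area A = b·y = 2.39 × 1.16 = 2.772 m². Wetted perimeter P = b + 2y = 2.39 + 2×1.16 = 4.71 m.
Hydraulic radius R = A/P = 2.772/4.71 = 0.5886 m.
Manning's equation: Q = (1/n) A R^(2/3) S^(1/2) = (1/0.035) × 2.772 × 0.5886^(2/3) × 0.013^(1/2) = 6.34 m³/s.

Q = 6.34 m³/s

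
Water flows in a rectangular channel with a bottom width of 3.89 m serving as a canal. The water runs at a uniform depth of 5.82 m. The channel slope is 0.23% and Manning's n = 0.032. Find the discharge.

Flow area A = b·y = 3.89 × 5.82 = 22.64 m². Wetted perimeter P = b + 2y = 3.89 + 2×5.82 = 15.53 m.
Hydraulic radius R = A/P = 22.64/15.53 = 1.458 m.
Manning's equation: Q = (1/n) A R^(2/3) S^(1/2) = (1/0.032) × 22.64 × 1.458^(2/3) × 0.0023^(1/2) = 43.6 m³/s.

Q = 43.6 m³/s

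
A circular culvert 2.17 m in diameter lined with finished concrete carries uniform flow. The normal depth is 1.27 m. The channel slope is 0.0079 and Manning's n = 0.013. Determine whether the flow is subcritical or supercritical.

For a circular section of diameter D = 2.17 m at depth y = 1.27 m, the central angle is θ = 2 arccos(1 − 2y/D) = 3.484 rad. Then A = (D²/8)(θ − sin θ) = 2.249 m² and P = Dθ/2 = 3.78 m.
Hydraulic radius R = A/P = 2.249/3.78 = 0.5948 m.
V = (1/n) R^(2/3) √S = (1/0.013) × 0.5948^(2/3) × √0.0079 = 4.836 m/s. Hydraulic depth D_h = A/T = 2.249/2.138 = 1.052 m.
Froude number Fr = V/√(g·D_h) = 4.836/√(9.81×1.052) = 1.51, which is greater than 1, so the flow is supercritical.

supercritical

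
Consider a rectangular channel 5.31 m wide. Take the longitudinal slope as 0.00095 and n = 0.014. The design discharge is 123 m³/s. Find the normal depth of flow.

Manning's equation rearranged: A R^(2/3) = nQ / (1·√S) = 0.014 × 123 / (√0.00095) = 55.87.
At y = 7.81 m: A R^(2/3) = 65.42 — over.
At y = 5.91 m: A R^(2/3) = 46.99 — short.
At y = 6.83 m: A R^(2/3) = 55.87 — matches.

y_n = 6.83 m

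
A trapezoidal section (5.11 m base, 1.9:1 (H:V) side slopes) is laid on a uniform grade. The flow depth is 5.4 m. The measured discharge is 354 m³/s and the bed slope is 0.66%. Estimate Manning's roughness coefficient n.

With bottom width b = 5.11 m and side slope z = 1.9: A = (b + zy)y = (5.11 + 1.9×5.4)×5.4 = 83 m²; P = b + 2y√(1+z²) = 5.11 + 2×5.4×2.147 = 28.3 m.
Hydraulic radius R = A/P = 83/28.3 = 2.933 m.
Rearranging Manning's equation: n = (1/Q) A R^(2/3) S^(1/2) = (1/354) × 83 × 2.933^(2/3) × √0.0066 = 0.039.

n = 0.039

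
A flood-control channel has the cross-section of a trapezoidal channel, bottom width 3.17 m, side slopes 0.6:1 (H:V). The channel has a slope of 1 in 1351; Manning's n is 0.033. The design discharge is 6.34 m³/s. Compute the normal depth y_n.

Manning's equation rearranged: A R^(2/3) = nQ / (1·√S) = 0.033 × 6.34 / (√0.0007402) = 7.69.
At y = 2.15 m: A R^(2/3) = 10.66 — too large.
At y = 1.43 m: A R^(2/3) = 5.311 — too small.
At y = 1.78 m: A R^(2/3) = 7.695 — close enough.

y_n = 1.78 m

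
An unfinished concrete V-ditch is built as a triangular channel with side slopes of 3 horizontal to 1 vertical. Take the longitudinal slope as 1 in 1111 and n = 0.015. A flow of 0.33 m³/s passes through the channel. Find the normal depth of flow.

y_n = 0.406 m

Manning's equation rearranged: A R^(2/3) = nQ / (1·√S) = 0.015 × 0.33 / (√0.0009001) = 0.165.
Trying y = 0.324 m: A R^(2/3) = 0.09036 — too small.
Trying y = 0.481 m: A R^(2/3) = 0.2592 — too large.
Trying y = 0.406 m: A R^(2/3) = 0.1649 — close enough.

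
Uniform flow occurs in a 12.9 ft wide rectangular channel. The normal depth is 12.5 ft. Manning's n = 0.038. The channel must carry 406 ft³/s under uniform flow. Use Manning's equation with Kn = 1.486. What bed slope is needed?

S = 0.000601

Flow area A = b·y = 12.9 × 12.5 = 161.2 ft². Wetted perimeter P = b + 2y = 12.9 + 2×12.5 = 37.9 ft.
Hydraulic radius R = A/P = 161.2/37.9 = 4.255 ft.
From Manning's equation, S = [nQ / (1.486 A R^(2/3))]² = [0.038 × 406 / (1.486 × 161.2 × 4.255^(2/3))]² = 0.000601.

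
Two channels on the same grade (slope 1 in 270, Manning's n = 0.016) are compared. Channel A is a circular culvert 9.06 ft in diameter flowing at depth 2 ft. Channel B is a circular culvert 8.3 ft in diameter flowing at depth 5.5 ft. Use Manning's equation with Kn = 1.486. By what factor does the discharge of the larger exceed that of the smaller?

5.76

Channel A: For a circular section of diameter D = 9.06 ft at depth y = 2 ft, the central angle is θ = 2 arccos(1 − 2y/D) = 1.956 rad. Then A = (D²/8)(θ − sin θ) = 10.57 ft² and P = Dθ/2 = 8.863 ft. Hydraulic radius R = A/P = 10.57/8.863 = 1.192 ft. Q_A = (1.486/0.016)·10.57·1.192^(2/3)·√0.003704 = 67.16 ft³/s.
Channel B: For a circular section of diameter D = 8.3 ft at depth y = 5.5 ft, the central angle is θ = 2 arccos(1 − 2y/D) = 3.804 rad. Then A = (D²/8)(θ − sin θ) = 38.06 ft² and P = Dθ/2 = 15.79 ft. Hydraulic radius R = A/P = 38.06/15.79 = 2.411 ft. Q_B = (1.486/0.016)·38.06·2.411^(2/3)·√0.003704 = 386.7 ft³/s.
The larger discharge is 386.7 ft³/s and the smaller is 67.16 ft³/s; the ratio is 5.76.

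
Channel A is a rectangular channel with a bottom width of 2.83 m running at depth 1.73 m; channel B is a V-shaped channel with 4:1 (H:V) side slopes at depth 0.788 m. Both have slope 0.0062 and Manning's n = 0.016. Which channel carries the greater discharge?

channel A

Channel A: Flow area A = b·y = 2.83 × 1.73 = 4.896 m². Wetted perimeter P = b + 2y = 2.83 + 2×1.73 = 6.29 m. Hydraulic radius R = A/P = 4.896/6.29 = 0.7784 m. Q_A = (1/0.016)·4.896·0.7784^(2/3)·√0.0062 = 20.39 m³/s.
Channel B: For a triangular section with side slope z = 4: A = zy² = 4×0.788² = 2.484 m²; P = 2y√(1+z²) = 2×0.788×4.123 = 6.498 m. Hydraulic radius R = A/P = 2.484/6.498 = 0.3822 m. Q_B = (1/0.016)·2.484·0.3822^(2/3)·√0.0062 = 6.438 m³/s.
Q_A = 20.39 m³/s vs Q_B = 6.438 m³/s, so channel A carries more.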